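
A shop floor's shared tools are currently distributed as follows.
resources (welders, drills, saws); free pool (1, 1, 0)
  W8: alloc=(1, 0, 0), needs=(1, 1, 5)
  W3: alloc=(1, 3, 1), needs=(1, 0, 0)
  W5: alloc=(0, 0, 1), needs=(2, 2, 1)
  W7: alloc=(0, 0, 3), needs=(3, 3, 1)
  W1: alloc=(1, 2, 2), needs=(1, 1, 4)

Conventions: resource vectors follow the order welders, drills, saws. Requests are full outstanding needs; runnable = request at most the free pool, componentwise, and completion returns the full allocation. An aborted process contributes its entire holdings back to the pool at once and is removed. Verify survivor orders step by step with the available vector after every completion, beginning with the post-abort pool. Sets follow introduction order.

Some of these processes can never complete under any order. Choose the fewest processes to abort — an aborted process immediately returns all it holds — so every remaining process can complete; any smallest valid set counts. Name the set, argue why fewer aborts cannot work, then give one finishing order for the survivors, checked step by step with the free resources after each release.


The answer: abort W8.
Key observation: before aborting W8, W7 was permanently blocked — no order could ever run it; afterwards it completes at step 3.
Minimality: the empty abort set fails — the state is deadlocked as it stands.
One survivor order: W3, W5, W7, W1. Verifying each step (post-abort pool first):
  pool = (2, 1, 0)
  W3 needs (1, 0, 0) <= (2, 1, 0) -> finishes; pool += (1, 3, 1) = (3, 4, 1)
  W5 needs (2, 2, 1) <= (3, 4, 1) -> finishes; pool += (0, 0, 1) = (3, 4, 2)
  W7 needs (3, 3, 1) <= (3, 4, 2) -> finishes; pool += (0, 0, 3) = (3, 4, 5)
  W1 needs (1, 1, 4) <= (3, 4, 5) -> finishes; pool += (1, 2, 2) = (4, 6, 7)


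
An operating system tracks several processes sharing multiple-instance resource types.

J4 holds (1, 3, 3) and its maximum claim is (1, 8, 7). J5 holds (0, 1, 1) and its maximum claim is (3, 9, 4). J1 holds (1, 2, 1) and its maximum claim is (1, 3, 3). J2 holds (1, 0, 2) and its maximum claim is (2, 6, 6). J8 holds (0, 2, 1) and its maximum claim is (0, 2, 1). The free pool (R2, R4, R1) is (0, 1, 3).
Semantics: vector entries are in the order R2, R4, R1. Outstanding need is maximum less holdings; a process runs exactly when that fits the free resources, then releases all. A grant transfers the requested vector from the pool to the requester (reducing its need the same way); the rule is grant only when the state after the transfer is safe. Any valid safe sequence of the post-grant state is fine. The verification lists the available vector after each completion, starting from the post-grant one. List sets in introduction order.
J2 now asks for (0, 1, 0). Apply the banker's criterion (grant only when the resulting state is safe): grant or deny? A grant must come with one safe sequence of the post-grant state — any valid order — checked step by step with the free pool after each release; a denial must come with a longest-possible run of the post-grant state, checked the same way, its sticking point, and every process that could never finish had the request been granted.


DENY — the pretend-granted state is unsafe.
Key observation: the pool after J8, J1 is (1, 4, 5); every surviving request exceeds it in R4, so progress ends there.
After a pretend grant, a maximal execution: J8, J1 — then nothing else fits. Step-by-step check:
  pool = (0, 0, 3)
  J8 needs (0, 0, 0) <= (0, 0, 3) -> finishes; pool += (0, 2, 1) = (0, 2, 4)
  J1 needs (0, 1, 2) <= (0, 2, 4) -> finishes; pool += (1, 2, 1) = (1, 4, 5)
  J4 cannot run: need (0, 5, 4) vs free (1, 4, 5) (insufficient R4)
  J5 cannot run: need (3, 8, 3) vs free (1, 4, 5) (insufficient R2 and R4)
  J2 cannot run: need (1, 5, 4) vs free (1, 4, 5) (insufficient R4)
Processes that could never finish after the grant: J4, J5 and J2.


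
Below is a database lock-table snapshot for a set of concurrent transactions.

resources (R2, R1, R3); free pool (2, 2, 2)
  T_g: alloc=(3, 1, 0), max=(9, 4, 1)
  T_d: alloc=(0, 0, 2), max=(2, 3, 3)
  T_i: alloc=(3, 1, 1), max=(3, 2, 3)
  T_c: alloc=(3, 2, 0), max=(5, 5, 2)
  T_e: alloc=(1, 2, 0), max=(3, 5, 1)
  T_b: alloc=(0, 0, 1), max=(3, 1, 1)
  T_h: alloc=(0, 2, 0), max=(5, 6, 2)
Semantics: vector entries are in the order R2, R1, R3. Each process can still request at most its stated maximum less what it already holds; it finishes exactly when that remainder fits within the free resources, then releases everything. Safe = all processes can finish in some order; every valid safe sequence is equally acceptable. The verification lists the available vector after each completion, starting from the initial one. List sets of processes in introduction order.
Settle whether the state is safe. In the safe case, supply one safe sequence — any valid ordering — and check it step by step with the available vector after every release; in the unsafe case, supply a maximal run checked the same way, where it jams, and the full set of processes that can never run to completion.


SAFE — a valid safe sequence is T_i, T_d, T_b, T_e, T_h, T_c, T_g.
Key observation: T_i marks the first exact bind of the order: its need (0, 1, 2) fits the free (2, 2, 2) with zero slack on a requested resource.
Step-by-step check:
  pool = (2, 2, 2)
  run T_i (needs (0, 1, 2), free (2, 2, 2)); after release of (3, 1, 1) the pool is (5, 3, 3)
  run T_d (needs (2, 3, 1), free (5, 3, 3)); after release of (0, 0, 2) the pool is (5, 3, 5)
  run T_b (needs (3, 1, 0), free (5, 3, 5)); after release of (0, 0, 1) the pool is (5, 3, 6)
  run T_e (needs (2, 3, 1), free (5, 3, 6)); after release of (1, 2, 0) the pool is (6, 5, 6)
  run T_h (needs (5, 4, 2), free (6, 5, 6)); after release of (0, 2, 0) the pool is (6, 7, 6)
  run T_c (needs (2, 3, 2), free (6, 7, 6)); after release of (3, 2, 0) the pool is (9, 9, 6)
  run T_g (needs (6, 3, 1), free (9, 9, 6)); after release of (3, 1, 0) the pool is (12, 10, 6)


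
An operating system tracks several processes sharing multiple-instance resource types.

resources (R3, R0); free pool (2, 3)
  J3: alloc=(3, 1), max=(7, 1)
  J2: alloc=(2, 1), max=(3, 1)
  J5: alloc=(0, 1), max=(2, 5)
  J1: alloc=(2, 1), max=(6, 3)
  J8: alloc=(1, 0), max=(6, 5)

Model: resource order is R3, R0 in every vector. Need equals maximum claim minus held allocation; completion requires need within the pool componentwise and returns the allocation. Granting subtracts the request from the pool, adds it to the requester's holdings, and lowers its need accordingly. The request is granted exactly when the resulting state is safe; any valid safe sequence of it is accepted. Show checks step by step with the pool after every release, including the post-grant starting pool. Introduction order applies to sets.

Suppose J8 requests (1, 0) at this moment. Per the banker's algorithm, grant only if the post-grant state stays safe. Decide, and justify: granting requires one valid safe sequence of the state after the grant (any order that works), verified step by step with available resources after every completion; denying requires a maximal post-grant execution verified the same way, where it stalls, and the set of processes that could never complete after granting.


DENY: after the grant no complete ordering would exist.
Key observation: after J2, J5 complete, (3, 5) is the best the pool ever gets, yet each leftover process wants more R3.
After a pretend grant, a maximal execution: J2, J5 — then nothing else fits. Verifying each step:
  pool = (1, 3)
  run J2 (needs (1, 0), free (1, 3)); after release of (2, 1) the pool is (3, 4)
  run J5 (needs (2, 4), free (3, 4)); after release of (0, 1) the pool is (3, 5)
  blocked: J3 wants (4, 0), pool (3, 5) — not enough R3
  blocked: J1 wants (4, 2), pool (3, 5) — not enough R3
  blocked: J8 wants (4, 5), pool (3, 5) — not enough R3
Processes that could never finish after the grant: J3, J1 and J8.


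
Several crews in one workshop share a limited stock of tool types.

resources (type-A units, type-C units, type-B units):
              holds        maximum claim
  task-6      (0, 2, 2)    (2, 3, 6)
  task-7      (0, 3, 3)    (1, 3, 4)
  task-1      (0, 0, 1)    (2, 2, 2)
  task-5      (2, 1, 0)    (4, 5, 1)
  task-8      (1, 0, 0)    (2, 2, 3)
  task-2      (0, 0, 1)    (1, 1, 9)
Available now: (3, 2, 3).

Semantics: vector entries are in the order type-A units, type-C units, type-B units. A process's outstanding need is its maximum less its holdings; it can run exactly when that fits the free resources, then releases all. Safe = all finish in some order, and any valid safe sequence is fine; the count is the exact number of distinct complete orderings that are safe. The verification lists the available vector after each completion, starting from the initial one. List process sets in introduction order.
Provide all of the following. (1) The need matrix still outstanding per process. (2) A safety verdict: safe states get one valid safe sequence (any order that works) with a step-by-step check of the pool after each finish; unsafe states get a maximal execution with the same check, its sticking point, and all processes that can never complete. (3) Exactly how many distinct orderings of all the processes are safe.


(1) Need matrix, components ordered type-A units, type-C units, type-B units:
  task-6: (2, 1, 4)
  task-7: (1, 0, 1)
  task-1: (2, 2, 1)
  task-5: (2, 4, 1)
  task-8: (1, 2, 3)
  task-2: (1, 1, 8)
(2) The state is SAFE; one workable sequence: task-7, task-6, task-2, task-5, task-1, task-8.
Key observation: task-2 marks the first exact bind of the order: its need (1, 1, 8) fits the free (3, 7, 8) with zero slack on a requested resource.
Step-by-step check:
  pool = (3, 2, 3)
  task-7 needs (1, 0, 1) <= (3, 2, 3) -> finishes; pool += (0, 3, 3) = (3, 5, 6)
  task-6 needs (2, 1, 4) <= (3, 5, 6) -> finishes; pool += (0, 2, 2) = (3, 7, 8)
  task-2 needs (1, 1, 8) <= (3, 7, 8) -> finishes; pool += (0, 0, 1) = (3, 7, 9)
  task-5 needs (2, 4, 1) <= (3, 7, 9) -> finishes; pool += (2, 1, 0) = (5, 8, 9)
  task-1 needs (2, 2, 1) <= (5, 8, 9) -> finishes; pool += (0, 0, 1) = (5, 8, 10)
  task-8 needs (1, 2, 3) <= (5, 8, 10) -> finishes; pool += (1, 0, 0) = (6, 8, 10)
(3) Exactly 108 of the possible complete orderings are safe sequences.


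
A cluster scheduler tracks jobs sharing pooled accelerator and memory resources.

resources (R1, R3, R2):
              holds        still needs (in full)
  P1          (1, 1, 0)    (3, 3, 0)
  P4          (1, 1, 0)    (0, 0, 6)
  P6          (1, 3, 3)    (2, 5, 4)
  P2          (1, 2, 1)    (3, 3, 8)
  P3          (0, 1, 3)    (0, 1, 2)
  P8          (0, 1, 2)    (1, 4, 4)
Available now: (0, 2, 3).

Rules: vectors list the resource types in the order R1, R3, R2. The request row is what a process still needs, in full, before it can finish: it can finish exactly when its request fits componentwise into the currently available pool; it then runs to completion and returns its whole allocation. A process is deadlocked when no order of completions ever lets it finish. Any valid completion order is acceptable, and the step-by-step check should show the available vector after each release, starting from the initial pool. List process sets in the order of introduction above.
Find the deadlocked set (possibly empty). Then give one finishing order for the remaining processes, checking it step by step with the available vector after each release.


The deadlocked set is P1, P6 and P2.
Key observation: the wall is R1: completing P3, P4, P8 brings the pool only to (1, 5, 8), and all the rest need more.
One completion order for the rest: P3, P4, P8. Step-by-step check:
  pool = (0, 2, 3)
  P3: need (0, 1, 2) fits (0, 2, 3); releases (0, 1, 3), pool now (0, 3, 6)
  P4: need (0, 0, 6) fits (0, 3, 6); releases (1, 1, 0), pool now (1, 4, 6)
  P8: need (1, 4, 4) fits (1, 4, 6); releases (0, 1, 2), pool now (1, 5, 8)
The stuck group stays short no matter what:
  P1 still needs (3, 3, 0) but only (1, 5, 8) is free — short on R1
  P6 still needs (2, 5, 4) but only (1, 5, 8) is free — short on R1
  P2 still needs (3, 3, 8) but only (1, 5, 8) is free — short on R1


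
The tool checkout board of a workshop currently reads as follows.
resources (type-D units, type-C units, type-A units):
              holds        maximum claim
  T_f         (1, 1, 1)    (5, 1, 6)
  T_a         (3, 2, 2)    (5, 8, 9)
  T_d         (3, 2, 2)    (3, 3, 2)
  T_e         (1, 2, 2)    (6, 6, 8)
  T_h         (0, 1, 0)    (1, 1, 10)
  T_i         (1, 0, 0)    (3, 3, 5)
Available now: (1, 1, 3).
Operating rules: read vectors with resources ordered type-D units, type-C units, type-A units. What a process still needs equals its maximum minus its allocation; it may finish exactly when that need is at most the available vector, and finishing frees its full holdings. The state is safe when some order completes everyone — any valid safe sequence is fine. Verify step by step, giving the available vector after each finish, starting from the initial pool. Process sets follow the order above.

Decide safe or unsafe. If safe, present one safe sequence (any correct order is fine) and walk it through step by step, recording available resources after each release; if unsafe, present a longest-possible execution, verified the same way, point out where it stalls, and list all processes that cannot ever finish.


SAFE. One safe sequence: T_d, T_i, T_f, T_e, T_a, T_h.
Key observation: reading the order forward, T_d is the first process whose need (0, 1, 0) meets the free pool (1, 1, 3) exactly on a resource it requests.
Verifying each step:
  pool = (1, 1, 3)
  run T_d (needs (0, 1, 0), free (1, 1, 3)); after release of (3, 2, 2) the pool is (4, 3, 5)
  run T_i (needs (2, 3, 5), free (4, 3, 5)); after release of (1, 0, 0) the pool is (5, 3, 5)
  run T_f (needs (4, 0, 5), free (5, 3, 5)); after release of (1, 1, 1) the pool is (6, 4, 6)
  run T_e (needs (5, 4, 6), free (6, 4, 6)); after release of (1, 2, 2) the pool is (7, 6, 8)
  run T_a (needs (2, 6, 7), free (7, 6, 8)); after release of (3, 2, 2) the pool is (10, 8, 10)
  run T_h (needs (1, 0, 10), free (10, 8, 10)); after release of (0, 1, 0) the pool is (10, 9, 10)


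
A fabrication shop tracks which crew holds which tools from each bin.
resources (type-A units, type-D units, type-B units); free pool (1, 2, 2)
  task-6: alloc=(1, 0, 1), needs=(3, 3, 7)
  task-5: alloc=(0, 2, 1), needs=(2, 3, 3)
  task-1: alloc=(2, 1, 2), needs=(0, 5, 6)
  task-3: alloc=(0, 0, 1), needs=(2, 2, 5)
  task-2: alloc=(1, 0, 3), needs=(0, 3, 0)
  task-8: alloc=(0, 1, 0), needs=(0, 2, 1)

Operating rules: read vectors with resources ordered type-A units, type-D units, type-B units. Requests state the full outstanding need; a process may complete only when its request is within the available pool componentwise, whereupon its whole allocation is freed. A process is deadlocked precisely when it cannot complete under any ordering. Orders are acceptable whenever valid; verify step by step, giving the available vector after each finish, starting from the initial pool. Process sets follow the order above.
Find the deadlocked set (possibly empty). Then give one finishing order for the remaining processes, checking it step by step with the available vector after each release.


Nothing here is deadlocked.
Key observation: starting with task-8, each completion frees enough for the next — no one is permanently blocked.
One completion order for the rest: task-8, task-2, task-3, task-5, task-1, task-6. Verifying each step:
  pool = (1, 2, 2)
  run task-8 (needs (0, 2, 1), free (1, 2, 2)); after release of (0, 1, 0) the pool is (1, 3, 2)
  run task-2 (needs (0, 3, 0), free (1, 3, 2)); after release of (1, 0, 3) the pool is (2, 3, 5)
  run task-3 (needs (2, 2, 5), free (2, 3, 5)); after release of (0, 0, 1) the pool is (2, 3, 6)
  run task-5 (needs (2, 3, 3), free (2, 3, 6)); after release of (0, 2, 1) the pool is (2, 5, 7)
  run task-1 (needs (0, 5, 6), free (2, 5, 7)); after release of (2, 1, 2) the pool is (4, 6, 9)
  run task-6 (needs (3, 3, 7), free (4, 6, 9)); after release of (1, 0, 1) the pool is (5, 6, 10)


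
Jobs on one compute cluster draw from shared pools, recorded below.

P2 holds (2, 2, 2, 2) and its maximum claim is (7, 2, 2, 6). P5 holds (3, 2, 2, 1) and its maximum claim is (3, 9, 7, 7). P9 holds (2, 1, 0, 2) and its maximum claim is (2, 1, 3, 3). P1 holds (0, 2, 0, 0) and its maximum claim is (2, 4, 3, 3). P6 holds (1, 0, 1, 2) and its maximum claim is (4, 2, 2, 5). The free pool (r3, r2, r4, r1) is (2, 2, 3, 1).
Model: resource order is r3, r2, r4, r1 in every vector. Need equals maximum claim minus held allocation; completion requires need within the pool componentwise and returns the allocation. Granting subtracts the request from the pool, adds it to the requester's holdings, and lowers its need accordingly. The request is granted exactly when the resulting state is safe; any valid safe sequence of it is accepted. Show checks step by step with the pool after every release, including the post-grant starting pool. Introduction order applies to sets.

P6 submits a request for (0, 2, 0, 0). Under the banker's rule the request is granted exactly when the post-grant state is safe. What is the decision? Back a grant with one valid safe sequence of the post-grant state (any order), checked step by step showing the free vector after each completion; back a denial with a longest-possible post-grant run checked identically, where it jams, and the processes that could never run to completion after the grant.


GRANT. The post-grant state is safe; one safe sequence: P9, P6, P2, P1, P5.
Key observation: post-grant, (2, 0, 3, 1) remains, and an order beginning with P9 completes everyone.
Verifying the post-grant state step by step:
  pool = (2, 0, 3, 1)
  P9: need (0, 0, 3, 1) fits (2, 0, 3, 1); releases (2, 1, 0, 2), pool now (4, 1, 3, 3)
  P6: need (3, 0, 1, 3) fits (4, 1, 3, 3); releases (1, 2, 1, 2), pool now (5, 3, 4, 5)
  P2: need (5, 0, 0, 4) fits (5, 3, 4, 5); releases (2, 2, 2, 2), pool now (7, 5, 6, 7)
  P1: need (2, 2, 3, 3) fits (7, 5, 6, 7); releases (0, 2, 0, 0), pool now (7, 7, 6, 7)
  P5: need (0, 7, 5, 6) fits (7, 7, 6, 7); releases (3, 2, 2, 1), pool now (10, 9, 8, 8)


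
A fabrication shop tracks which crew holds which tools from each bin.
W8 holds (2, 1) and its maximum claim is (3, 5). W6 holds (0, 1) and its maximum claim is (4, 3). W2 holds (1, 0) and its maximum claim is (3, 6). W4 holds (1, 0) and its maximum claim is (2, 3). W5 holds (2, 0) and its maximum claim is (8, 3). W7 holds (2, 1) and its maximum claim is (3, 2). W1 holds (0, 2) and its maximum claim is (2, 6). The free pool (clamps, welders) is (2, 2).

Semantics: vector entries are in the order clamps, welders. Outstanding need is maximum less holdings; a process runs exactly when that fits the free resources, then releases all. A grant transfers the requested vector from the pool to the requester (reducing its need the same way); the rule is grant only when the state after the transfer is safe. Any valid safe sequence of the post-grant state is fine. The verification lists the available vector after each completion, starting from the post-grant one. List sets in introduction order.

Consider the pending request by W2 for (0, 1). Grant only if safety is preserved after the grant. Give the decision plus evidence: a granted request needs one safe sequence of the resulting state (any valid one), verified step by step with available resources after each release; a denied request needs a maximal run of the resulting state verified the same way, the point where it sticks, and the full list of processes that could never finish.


DENY — the pretend-granted state is unsafe.
Key observation: after W7, W6, W4 the pool peaks at (5, 3), and each blocked process is short somewhere: W8 on welders; W2 on welders; W5 on clamps; W1 on welders.
After a pretend grant, a maximal execution: W7, W6, W4 — then nothing else fits. Walking it through:
  pool = (2, 1)
  W7: need (1, 1) fits (2, 1); releases (2, 1), pool now (4, 2)
  W6: need (4, 2) fits (4, 2); releases (0, 1), pool now (4, 3)
  W4: need (1, 3) fits (4, 3); releases (1, 0), pool now (5, 3)
  blocked: W8 wants (1, 4), pool (5, 3) — not enough welders
  blocked: W2 wants (2, 5), pool (5, 3) — not enough welders
  blocked: W5 wants (6, 3), pool (5, 3) — not enough clamps
  blocked: W1 wants (2, 4), pool (5, 3) — not enough welders
Processes that could never finish after the grant: W8, W2, W5 and W1.


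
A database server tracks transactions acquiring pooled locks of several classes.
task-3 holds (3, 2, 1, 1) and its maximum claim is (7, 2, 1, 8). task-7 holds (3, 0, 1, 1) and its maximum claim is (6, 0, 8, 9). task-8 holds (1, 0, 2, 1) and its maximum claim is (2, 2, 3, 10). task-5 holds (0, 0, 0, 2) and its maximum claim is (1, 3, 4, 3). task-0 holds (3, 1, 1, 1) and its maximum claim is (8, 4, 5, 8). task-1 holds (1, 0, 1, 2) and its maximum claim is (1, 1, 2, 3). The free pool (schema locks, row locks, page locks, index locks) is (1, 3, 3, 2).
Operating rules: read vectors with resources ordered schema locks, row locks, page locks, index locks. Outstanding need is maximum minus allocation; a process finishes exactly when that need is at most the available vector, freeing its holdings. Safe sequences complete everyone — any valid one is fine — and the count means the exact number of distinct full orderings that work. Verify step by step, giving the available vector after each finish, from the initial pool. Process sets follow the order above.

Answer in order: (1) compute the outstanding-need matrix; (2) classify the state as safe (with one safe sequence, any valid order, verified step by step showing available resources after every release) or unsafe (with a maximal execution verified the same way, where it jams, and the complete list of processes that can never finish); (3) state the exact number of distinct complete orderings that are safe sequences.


(1) Remaining need (order schema locks, row locks, page locks, index locks):
  task-3: (4, 0, 0, 7)
  task-7: (3, 0, 7, 8)
  task-8: (1, 2, 1, 9)
  task-5: (1, 3, 4, 1)
  task-0: (5, 3, 4, 7)
  task-1: (0, 1, 1, 1)
(2) UNSAFE — no complete ordering exists.
Key observation: the pool after task-1, task-5 is (2, 3, 4, 6); every surviving request exceeds it in index locks, so progress ends there.
Going as far as possible: task-1, task-5; after that, nothing fits. Walking it through:
  pool = (1, 3, 3, 2)
  task-1: need (0, 1, 1, 1) fits (1, 3, 3, 2); releases (1, 0, 1, 2), pool now (2, 3, 4, 4)
  task-5: need (1, 3, 4, 1) fits (2, 3, 4, 4); releases (0, 0, 0, 2), pool now (2, 3, 4, 6)
  task-3 cannot run: need (4, 0, 0, 7) vs free (2, 3, 4, 6) (insufficient schema locks and index locks)
  task-7 cannot run: need (3, 0, 7, 8) vs free (2, 3, 4, 6) (insufficient schema locks, page locks and index locks)
  task-8 cannot run: need (1, 2, 1, 9) vs free (2, 3, 4, 6) (insufficient index locks)
  task-0 cannot run: need (5, 3, 4, 7) vs free (2, 3, 4, 6) (insufficient schema locks and index locks)
Processes that can never finish: task-3, task-7, task-8 and task-0.
(3) The exact count: 0 of the possible complete orderings are safe sequences.


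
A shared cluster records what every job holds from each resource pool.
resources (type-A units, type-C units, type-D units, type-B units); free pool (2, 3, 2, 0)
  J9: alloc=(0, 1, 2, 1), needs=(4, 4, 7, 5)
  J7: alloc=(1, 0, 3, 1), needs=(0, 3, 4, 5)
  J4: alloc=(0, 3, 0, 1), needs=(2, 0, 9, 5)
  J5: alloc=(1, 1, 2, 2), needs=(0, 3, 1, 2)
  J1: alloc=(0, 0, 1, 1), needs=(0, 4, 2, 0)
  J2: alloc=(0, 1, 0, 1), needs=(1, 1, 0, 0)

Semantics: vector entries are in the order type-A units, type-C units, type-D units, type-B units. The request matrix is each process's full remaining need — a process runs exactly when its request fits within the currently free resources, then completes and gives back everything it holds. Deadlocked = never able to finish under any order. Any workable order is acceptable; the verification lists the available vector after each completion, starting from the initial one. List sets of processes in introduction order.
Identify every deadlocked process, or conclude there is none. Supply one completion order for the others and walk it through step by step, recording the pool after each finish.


Deadlocked: J9, J7 and J4.
Key observation: type-B units is the bottleneck — with J2, J1, J5 done the pool holds (3, 5, 5, 4), short of every remaining need.
One completion order for the rest: J2, J1, J5. Verifying each step:
  pool = (2, 3, 2, 0)
  J2: need (1, 1, 0, 0) fits (2, 3, 2, 0); releases (0, 1, 0, 1), pool now (2, 4, 2, 1)
  J1: need (0, 4, 2, 0) fits (2, 4, 2, 1); releases (0, 0, 1, 1), pool now (2, 4, 3, 2)
  J5: need (0, 3, 1, 2) fits (2, 4, 3, 2); releases (1, 1, 2, 2), pool now (3, 5, 5, 4)
The stuck group stays short no matter what:
  J9 still needs (4, 4, 7, 5) but only (3, 5, 5, 4) is free — short on type-A units, type-D units and type-B units
  J7 still needs (0, 3, 4, 5) but only (3, 5, 5, 4) is free — short on type-B units
  J4 still needs (2, 0, 9, 5) but only (3, 5, 5, 4) is free — short on type-D units and type-B units


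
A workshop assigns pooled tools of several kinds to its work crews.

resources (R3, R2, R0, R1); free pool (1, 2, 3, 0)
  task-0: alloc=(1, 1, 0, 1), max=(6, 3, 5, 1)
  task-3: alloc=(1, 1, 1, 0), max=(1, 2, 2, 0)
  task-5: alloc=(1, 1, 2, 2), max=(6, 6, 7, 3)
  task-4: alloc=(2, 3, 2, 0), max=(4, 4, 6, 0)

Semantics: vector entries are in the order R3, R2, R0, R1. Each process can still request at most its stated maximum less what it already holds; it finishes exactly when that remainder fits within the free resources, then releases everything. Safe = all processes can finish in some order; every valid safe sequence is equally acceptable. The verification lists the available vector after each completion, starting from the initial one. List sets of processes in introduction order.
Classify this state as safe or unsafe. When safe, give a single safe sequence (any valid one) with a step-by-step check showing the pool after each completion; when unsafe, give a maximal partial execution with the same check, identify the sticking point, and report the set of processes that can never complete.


UNSAFE — no complete ordering exists.
Key observation: the pool after task-3, task-4 is (4, 6, 6, 0); every surviving request exceeds it in R3, so progress ends there.
Going as far as possible: task-3, task-4; after that, nothing fits. Step-by-step check:
  pool = (1, 2, 3, 0)
  task-3: need (0, 1, 1, 0) fits (1, 2, 3, 0); releases (1, 1, 1, 0), pool now (2, 3, 4, 0)
  task-4: need (2, 1, 4, 0) fits (2, 3, 4, 0); releases (2, 3, 2, 0), pool now (4, 6, 6, 0)
  task-0 cannot run: need (5, 2, 5, 0) vs free (4, 6, 6, 0) (insufficient R3)
  task-5 cannot run: need (5, 5, 5, 1) vs free (4, 6, 6, 0) (insufficient R3 and R1)
Processes that can never finish: task-0 and task-5.


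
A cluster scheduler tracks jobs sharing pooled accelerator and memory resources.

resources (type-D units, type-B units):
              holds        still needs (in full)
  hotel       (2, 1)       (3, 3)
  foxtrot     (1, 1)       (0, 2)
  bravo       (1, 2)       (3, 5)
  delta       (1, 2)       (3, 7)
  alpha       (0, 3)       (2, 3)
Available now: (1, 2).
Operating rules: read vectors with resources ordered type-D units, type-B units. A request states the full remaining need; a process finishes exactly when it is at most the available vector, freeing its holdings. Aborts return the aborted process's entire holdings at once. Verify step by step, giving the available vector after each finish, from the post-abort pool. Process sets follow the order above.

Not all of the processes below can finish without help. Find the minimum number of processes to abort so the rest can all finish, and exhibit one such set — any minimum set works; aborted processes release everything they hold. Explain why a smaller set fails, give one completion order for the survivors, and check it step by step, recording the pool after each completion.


Minimum abort set: delta.
Key observation: the deadlocked bravo becomes finishable only because delta released (1, 2); it completes at step 2 below.
Minimality: the empty abort set fails — the state is deadlocked as it stands.
Survivors finish in the order: foxtrot, bravo, hotel, alpha. Walking it through (pool after the aborts first):
  pool = (2, 4)
  foxtrot: need (0, 2) fits (2, 4); releases (1, 1), pool now (3, 5)
  bravo: need (3, 5) fits (3, 5); releases (1, 2), pool now (4, 7)
  hotel: need (3, 3) fits (4, 7); releases (2, 1), pool now (6, 8)
  alpha: need (2, 3) fits (6, 8); releases (0, 3), pool now (6, 11)


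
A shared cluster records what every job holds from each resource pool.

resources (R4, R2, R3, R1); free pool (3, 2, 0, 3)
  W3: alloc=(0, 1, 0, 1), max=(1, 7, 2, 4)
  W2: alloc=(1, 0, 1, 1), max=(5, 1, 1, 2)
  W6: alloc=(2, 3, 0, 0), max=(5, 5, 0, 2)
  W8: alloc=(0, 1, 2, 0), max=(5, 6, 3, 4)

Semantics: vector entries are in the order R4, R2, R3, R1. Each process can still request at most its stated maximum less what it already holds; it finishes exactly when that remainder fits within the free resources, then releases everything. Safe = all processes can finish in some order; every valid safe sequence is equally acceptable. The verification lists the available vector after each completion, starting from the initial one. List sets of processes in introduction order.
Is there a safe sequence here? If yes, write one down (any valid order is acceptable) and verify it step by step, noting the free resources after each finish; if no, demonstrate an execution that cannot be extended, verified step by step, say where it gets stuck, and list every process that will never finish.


The state is SAFE; one workable sequence: W6, W2, W8, W3.
Key observation: W6 is the earliest step where a requested resource binds exactly: need (3, 2, 0, 2), pool (3, 2, 0, 3) at its turn.
Walking it through:
  pool = (3, 2, 0, 3)
  W6 needs (3, 2, 0, 2) <= (3, 2, 0, 3) -> finishes; pool += (2, 3, 0, 0) = (5, 5, 0, 3)
  W2 needs (4, 1, 0, 1) <= (5, 5, 0, 3) -> finishes; pool += (1, 0, 1, 1) = (6, 5, 1, 4)
  W8 needs (5, 5, 1, 4) <= (6, 5, 1, 4) -> finishes; pool += (0, 1, 2, 0) = (6, 6, 3, 4)
  W3 needs (1, 6, 2, 3) <= (6, 6, 3, 4) -> finishes; pool += (0, 1, 0, 1) = (6, 7, 3, 5)


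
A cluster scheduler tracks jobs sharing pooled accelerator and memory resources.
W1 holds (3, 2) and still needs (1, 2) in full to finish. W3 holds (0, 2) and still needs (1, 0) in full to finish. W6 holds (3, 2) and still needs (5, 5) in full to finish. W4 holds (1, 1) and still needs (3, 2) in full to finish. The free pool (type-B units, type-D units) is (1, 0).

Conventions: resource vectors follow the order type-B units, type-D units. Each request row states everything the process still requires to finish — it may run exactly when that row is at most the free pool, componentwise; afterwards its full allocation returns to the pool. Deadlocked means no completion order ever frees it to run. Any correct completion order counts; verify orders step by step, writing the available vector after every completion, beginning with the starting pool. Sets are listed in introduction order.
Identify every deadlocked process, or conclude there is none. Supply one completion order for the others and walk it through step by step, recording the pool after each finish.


No process is deadlocked.
Key observation: the pool covers W3 at once, and every later process fits after earlier releases.
The rest can finish in the order W3, W1, W4, W6. Check, step by step:
  pool = (1, 0)
  W3: need (1, 0) fits (1, 0); releases (0, 2), pool now (1, 2)
  W1: need (1, 2) fits (1, 2); releases (3, 2), pool now (4, 4)
  W4: need (3, 2) fits (4, 4); releases (1, 1), pool now (5, 5)
  W6: need (5, 5) fits (5, 5); releases (3, 2), pool now (8, 7)


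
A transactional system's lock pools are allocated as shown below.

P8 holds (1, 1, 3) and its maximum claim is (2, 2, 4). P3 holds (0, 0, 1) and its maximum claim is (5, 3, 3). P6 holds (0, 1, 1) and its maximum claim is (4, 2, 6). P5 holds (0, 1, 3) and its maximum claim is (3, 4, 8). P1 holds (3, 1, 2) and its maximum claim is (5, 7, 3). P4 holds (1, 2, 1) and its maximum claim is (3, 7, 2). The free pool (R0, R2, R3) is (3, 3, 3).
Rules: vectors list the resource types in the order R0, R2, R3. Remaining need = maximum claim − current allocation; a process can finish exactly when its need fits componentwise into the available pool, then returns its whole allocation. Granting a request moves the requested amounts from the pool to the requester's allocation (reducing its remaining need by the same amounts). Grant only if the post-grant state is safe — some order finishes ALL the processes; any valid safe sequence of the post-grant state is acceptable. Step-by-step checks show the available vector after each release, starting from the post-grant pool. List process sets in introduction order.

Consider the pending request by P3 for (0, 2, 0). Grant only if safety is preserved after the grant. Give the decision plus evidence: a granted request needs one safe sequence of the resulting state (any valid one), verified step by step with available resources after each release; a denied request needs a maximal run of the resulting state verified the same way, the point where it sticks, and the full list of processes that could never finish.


DENY — the pretend-granted state is unsafe.
Key observation: after P8, P6, P5 the pool peaks at (4, 4, 10), and each blocked process is short somewhere: P3 on R0; P1 on R2; P4 on R2.
On the post-grant state, P8, P6, P5 is a maximal run — nothing extends it. Step-by-step check:
  pool = (3, 1, 3)
  P8: need (1, 1, 1) fits (3, 1, 3); releases (1, 1, 3), pool now (4, 2, 6)
  P6: need (4, 1, 5) fits (4, 2, 6); releases (0, 1, 1), pool now (4, 3, 7)
  P5: need (3, 3, 5) fits (4, 3, 7); releases (0, 1, 3), pool now (4, 4, 10)
  blocked: P3 wants (5, 1, 2), pool (4, 4, 10) — not enough R0
  blocked: P1 wants (2, 6, 1), pool (4, 4, 10) — not enough R2
  blocked: P4 wants (2, 5, 1), pool (4, 4, 10) — not enough R2
Processes that could never finish after the grant: P3, P1 and P4.


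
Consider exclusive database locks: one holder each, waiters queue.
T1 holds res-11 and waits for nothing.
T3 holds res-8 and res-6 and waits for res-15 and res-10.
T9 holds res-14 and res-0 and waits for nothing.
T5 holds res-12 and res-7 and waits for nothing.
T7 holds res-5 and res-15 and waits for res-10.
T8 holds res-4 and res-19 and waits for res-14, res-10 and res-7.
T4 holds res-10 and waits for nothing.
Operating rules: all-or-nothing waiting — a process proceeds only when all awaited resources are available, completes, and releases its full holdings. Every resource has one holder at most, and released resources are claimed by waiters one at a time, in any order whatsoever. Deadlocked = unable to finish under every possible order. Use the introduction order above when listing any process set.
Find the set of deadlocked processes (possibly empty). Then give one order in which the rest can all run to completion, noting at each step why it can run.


No process is deadlocked.
Key observation: although several processes wait, no cycle exists — each chain bottoms out at a free runner.
The rest can finish in the order T1, T4, T5, T7, T9, T8, T3.
Verifying each step:
  T1: no waits; runs immediately, freeing res-11
  T4: no waits; runs immediately, freeing res-10
  T5: no waits; runs immediately, freeing res-12 and res-7
  T7 waits on res-10 — all released -> runs and releases res-5 and res-15
  T9: no waits; runs immediately, freeing res-14 and res-0
  T8 waits on res-14, res-10 and res-7 — all released -> runs and releases res-4 and res-19
  T3 waits on res-15 and res-10 — all released -> runs and releases res-8 and res-6


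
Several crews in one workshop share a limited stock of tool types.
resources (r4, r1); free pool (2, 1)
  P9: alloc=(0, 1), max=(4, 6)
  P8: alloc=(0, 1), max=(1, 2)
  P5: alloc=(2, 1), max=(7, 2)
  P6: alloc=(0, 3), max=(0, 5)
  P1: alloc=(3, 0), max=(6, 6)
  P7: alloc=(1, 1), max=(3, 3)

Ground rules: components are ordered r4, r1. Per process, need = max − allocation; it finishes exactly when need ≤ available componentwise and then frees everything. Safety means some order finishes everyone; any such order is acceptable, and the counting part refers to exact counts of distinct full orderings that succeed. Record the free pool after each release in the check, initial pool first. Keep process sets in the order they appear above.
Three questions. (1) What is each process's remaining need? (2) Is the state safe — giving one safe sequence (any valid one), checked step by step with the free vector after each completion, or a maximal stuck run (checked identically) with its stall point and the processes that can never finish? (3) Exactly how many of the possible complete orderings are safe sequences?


(1) Need matrix, components ordered r4, r1:
  P9: (4, 5)
  P8: (1, 1)
  P5: (5, 1)
  P6: (0, 2)
  P1: (3, 6)
  P7: (2, 2)
(2) The state is SAFE; one workable sequence: P8, P6, P7, P1, P5, P9.
Key observation: reading the order forward, P8 is the first process whose need (1, 1) meets the free pool (2, 1) exactly on a resource it requests.
Step-by-step check:
  pool = (2, 1)
  P8: need (1, 1) fits (2, 1); releases (0, 1), pool now (2, 2)
  P6: need (0, 2) fits (2, 2); releases (0, 3), pool now (2, 5)
  P7: need (2, 2) fits (2, 5); releases (1, 1), pool now (3, 6)
  P1: need (3, 6) fits (3, 6); releases (3, 0), pool now (6, 6)
  P5: need (5, 1) fits (6, 6); releases (2, 1), pool now (8, 7)
  P9: need (4, 5) fits (8, 7); releases (0, 1), pool now (8, 8)
(3) Exactly 4 of the possible complete orderings are safe sequences.


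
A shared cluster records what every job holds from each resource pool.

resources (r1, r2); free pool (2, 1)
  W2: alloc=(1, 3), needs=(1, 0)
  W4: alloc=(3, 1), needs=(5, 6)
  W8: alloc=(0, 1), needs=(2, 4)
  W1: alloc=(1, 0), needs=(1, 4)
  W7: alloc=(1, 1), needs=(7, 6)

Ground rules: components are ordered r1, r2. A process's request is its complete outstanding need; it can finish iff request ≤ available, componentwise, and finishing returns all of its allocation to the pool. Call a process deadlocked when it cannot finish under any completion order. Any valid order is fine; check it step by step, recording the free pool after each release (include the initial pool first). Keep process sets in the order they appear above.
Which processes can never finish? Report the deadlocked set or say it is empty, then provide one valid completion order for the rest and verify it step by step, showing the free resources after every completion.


The deadlocked set is W4 and W7.
Key observation: no order helps: past W2, W8, W1, the free pool tops out at (4, 5), below what each blocked process needs in r1.
A valid finishing order for the others: W2, W8, W1. Step-by-step check:
  pool = (2, 1)
  run W2 (needs (1, 0), free (2, 1)); after release of (1, 3) the pool is (3, 4)
  run W8 (needs (2, 4), free (3, 4)); after release of (0, 1) the pool is (3, 5)
  run W1 (needs (1, 4), free (3, 5)); after release of (1, 0) the pool is (4, 5)
None of the blocked processes ever fits:
  W4 still needs (5, 6) but only (4, 5) is free — short on r1 and r2
  W7 still needs (7, 6) but only (4, 5) is free — short on r1 and r2


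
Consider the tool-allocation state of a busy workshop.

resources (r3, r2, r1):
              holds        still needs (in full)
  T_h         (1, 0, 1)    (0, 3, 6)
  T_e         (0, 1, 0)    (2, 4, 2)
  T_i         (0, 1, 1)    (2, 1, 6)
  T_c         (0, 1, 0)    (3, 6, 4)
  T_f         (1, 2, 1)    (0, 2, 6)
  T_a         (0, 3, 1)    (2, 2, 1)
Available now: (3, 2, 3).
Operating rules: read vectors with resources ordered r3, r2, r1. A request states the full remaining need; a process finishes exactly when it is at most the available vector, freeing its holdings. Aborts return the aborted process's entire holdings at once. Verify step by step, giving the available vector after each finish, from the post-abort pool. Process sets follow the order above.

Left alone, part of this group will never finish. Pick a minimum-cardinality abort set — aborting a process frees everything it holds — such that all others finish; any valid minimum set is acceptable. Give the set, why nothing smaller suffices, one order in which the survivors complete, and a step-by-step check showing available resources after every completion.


The answer: abort T_h and T_f.
Key observation: T_i was stuck for good until T_h and T_f gave back (2, 2, 2); in the order shown it finishes at step 3.
Why nothing smaller works — every single abort fails: T_h alone leaves T_i blocked (short on r1); T_e alone leaves T_h blocked (short on r1); T_i alone leaves T_h blocked (short on r1); T_c alone leaves T_h blocked (short on r1); T_f alone leaves T_h blocked (short on r1); T_a alone leaves T_h blocked (short on r1).
The survivors complete as T_e, T_a, T_i, T_c. Step-by-step check (starting from the post-abort pool):
  pool = (5, 4, 5)
  T_e needs (2, 4, 2) <= (5, 4, 5) -> finishes; pool += (0, 1, 0) = (5, 5, 5)
  T_a needs (2, 2, 1) <= (5, 5, 5) -> finishes; pool += (0, 3, 1) = (5, 8, 6)
  T_i needs (2, 1, 6) <= (5, 8, 6) -> finishes; pool += (0, 1, 1) = (5, 9, 7)
  T_c needs (3, 6, 4) <= (5, 9, 7) -> finishes; pool += (0, 1, 0) = (5, 10, 7)
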